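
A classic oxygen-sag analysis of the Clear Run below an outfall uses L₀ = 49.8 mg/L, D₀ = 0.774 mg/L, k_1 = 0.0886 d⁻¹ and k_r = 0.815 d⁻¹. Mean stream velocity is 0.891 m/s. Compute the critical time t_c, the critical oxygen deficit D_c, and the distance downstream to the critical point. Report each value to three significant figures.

With k_r/k_1 = 9.199 and 1 − D₀(k_r−k_1)/(k_1 L₀) = 0.8726,
t_c = ln(9.199 × 0.8726) / (0.815 − 0.0886) = ln(8.027) / 0.7264 = 2.083/0.7264 = 2.867 d.
L(t_c) = L₀ e^(−k_1 t_c) = 49.8 × 0.7757 = 38.63 mg/L, and at the critical point k_r D_c = k_1 L, so D_c = (0.0886/0.815) × 38.63 = 4.199 mg/L.
x_c = v t_c = 0.891 m/s × 2.867 d × 86400 s/d = 220700 m ≈ 221 km.

t_c ≈ 2.87 d; D_c ≈ 4.20 mg/L; x_c ≈ 221 km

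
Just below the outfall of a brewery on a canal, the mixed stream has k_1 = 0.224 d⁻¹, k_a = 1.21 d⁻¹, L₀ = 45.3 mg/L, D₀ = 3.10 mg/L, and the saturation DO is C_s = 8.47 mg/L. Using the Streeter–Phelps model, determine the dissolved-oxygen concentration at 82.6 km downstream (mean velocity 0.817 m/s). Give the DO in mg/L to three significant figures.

DO ≈ 2.30 mg/L

Travel time t = x/v = 82.6 km / (0.817 m/s) = 82600 m / 0.817 m/s = 101100 s = 1.170 d.
k_1 L₀/(k_a−k_1) = 0.224×45.3/(1.21−0.224) = 10.15/0.9860 = 10.29 mg/L.
e^(−k_1 t) = e^(−0.224×1.170) = 0.7694; e^(−k_a t) = e^(−1.21×1.170) = 0.2427.
D = 10.29 × (0.7694 − 0.2427) + 3.10 × 0.2427 = 5.421 + 0.7524 = 6.173 mg/L.
DO = C_s − D = 8.47 − 6.173 = 2.297 mg/L.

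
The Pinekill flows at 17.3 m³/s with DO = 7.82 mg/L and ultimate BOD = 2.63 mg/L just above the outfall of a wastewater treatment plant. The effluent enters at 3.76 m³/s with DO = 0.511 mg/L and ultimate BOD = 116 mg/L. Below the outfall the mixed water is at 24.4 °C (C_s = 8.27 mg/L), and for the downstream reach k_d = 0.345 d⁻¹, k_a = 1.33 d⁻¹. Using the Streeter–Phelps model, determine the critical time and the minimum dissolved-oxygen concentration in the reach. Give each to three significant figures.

t_c ≈ 1.12 d; minimum DO ≈ 4.24 mg/L

Mixed DO = (17.3×7.82 + 3.76×0.511)/(17.3+3.76) = 137.2/21.06 = 6.515 mg/L.
Mixed L₀ = (17.3×2.63 + 3.76×116)/(21.06) = 481.7/21.06 = 22.87 mg/L.
Initial deficit D₀ = C_s − DO₀ = 8.27 − 6.515 = 1.755 mg/L.
t_c = (1/0.9850) ln[(1.33/0.345)(1 − 1.755×0.9850/(0.345×22.87))] = 1.015 × ln(3.011) = 1.119 d.
D_c = (0.345/1.33) × 22.87 × e^(−0.345×1.119) = 0.2594 × 22.87 × 0.6798 = 4.033 mg/L.
Minimum DO = 8.27 − 4.033 = 4.237 mg/L.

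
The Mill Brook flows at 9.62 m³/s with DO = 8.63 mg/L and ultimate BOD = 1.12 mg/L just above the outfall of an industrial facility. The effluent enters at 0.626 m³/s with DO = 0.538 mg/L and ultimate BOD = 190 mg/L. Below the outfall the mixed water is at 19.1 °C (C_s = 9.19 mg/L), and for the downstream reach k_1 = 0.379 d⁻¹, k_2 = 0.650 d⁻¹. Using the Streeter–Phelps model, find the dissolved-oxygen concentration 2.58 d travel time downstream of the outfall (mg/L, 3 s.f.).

Mixed DO = (9.62×8.63 + 0.626×0.538)/(9.62+0.626) = 83.36/10.25 = 8.136 mg/L.
Mixed L₀ = (9.62×1.12 + 0.626×190)/(10.25) = 129.7/10.25 = 12.66 mg/L.
Initial deficit D₀ = C_s − DO₀ = 9.19 − 8.136 = 1.054 mg/L.
D(2.58) = [0.379×12.66/(0.650−0.379)](e^(−0.379×2.58) − e^(−0.650×2.58)) + 1.054 e^(−0.650×2.58)
= 17.71 × (0.3761 − 0.1869) + 1.054 × 0.1869 = 3.547 mg/L.
DO = 9.19 − 3.547 = 5.643 mg/L.

DO ≈ 5.64 mg/L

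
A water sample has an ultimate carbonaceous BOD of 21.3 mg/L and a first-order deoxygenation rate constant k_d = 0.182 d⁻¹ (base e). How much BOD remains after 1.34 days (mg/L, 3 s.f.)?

L ≈ 16.7 mg/L

L_t = L₀ e^(−k_d t) = 21.3 × e^(−0.182×1.34) = 21.3 × 0.7836 = 16.69 mg/L.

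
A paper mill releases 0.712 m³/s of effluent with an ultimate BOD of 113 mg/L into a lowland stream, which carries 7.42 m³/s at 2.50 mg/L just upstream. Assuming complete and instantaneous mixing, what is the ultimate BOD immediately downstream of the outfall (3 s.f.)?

12.2 mg/L

Flow-weighted mixing: C = (Q_r C_r + Q_w C_w)/(Q_r + Q_w)
= (7.42×2.50 + 0.712×113)/(7.42 + 0.712) = 99.01/8.132 = 12.17 mg/L.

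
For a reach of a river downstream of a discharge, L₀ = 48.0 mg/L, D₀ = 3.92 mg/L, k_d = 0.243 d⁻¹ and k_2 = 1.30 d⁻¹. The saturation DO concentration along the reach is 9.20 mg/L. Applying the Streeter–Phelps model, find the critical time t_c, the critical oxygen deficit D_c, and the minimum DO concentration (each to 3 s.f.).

With k_2/k_d = 5.350 and 1 − D₀(k_2−k_d)/(k_d L₀) = 0.6448,
t_c = ln(5.350 × 0.6448) / (1.30 − 0.243) = ln(3.449) / 1.057 = 1.238/1.057 = 1.171 d.
L(t_c) = L₀ e^(−k_d t_c) = 48.0 × 0.7523 = 36.11 mg/L, and at the critical point k_2 D_c = k_d L, so D_c = (0.243/1.30) × 36.11 = 6.750 mg/L.
Minimum DO = C_s − D_c = 9.20 − 6.750 = 2.450 mg/L.

t_c ≈ 1.17 d; D_c ≈ 6.75 mg/L; min DO ≈ 2.45 mg/L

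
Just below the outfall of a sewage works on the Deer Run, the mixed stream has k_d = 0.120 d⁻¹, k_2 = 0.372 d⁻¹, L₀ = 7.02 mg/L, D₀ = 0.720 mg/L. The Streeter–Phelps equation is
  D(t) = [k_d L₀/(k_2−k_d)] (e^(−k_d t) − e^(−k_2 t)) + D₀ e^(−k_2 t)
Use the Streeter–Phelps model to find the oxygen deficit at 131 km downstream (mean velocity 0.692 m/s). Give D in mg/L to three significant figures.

Travel time t = x/v = 131 km / (0.692 m/s) = 131000 m / 0.692 m/s = 189300 s = 2.191 d.
k_d L₀/(k_2−k_d) = 0.120×7.02/(0.372−0.120) = 0.8424/0.2520 = 3.343 mg/L.
e^(−k_d t) = e^(−0.120×2.191) = 0.7688; e^(−k_2 t) = e^(−0.372×2.191) = 0.4426.
D = 3.343 × (0.7688 − 0.4426) + 0.720 × 0.4426 = 1.090 + 0.3187 = 1.409 mg/L.

D ≈ 1.41 mg/L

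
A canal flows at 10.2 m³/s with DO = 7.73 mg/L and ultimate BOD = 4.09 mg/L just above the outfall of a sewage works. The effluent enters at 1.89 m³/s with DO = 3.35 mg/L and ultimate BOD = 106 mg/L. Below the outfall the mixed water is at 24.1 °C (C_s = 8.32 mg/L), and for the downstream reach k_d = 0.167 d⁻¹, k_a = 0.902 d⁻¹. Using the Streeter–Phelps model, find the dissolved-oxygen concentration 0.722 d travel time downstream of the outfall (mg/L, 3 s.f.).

Mixed DO = (10.2×7.73 + 1.89×3.35)/(10.2+1.89) = 85.18/12.09 = 7.045 mg/L.
Mixed L₀ = (10.2×4.09 + 1.89×106)/(12.09) = 242.1/12.09 = 20.02 mg/L.
Initial deficit D₀ = C_s − DO₀ = 8.32 − 7.045 = 1.275 mg/L.
D(0.722) = [0.167×20.02/(0.902−0.167)](e^(−0.167×0.722) − e^(−0.902×0.722)) + 1.275 e^(−0.902×0.722)
= 4.549 × (0.8864 − 0.5214) + 1.275 × 0.5214 = 2.325 mg/L.
DO = 8.32 − 2.325 = 5.995 mg/L.

DO ≈ 5.99 mg/L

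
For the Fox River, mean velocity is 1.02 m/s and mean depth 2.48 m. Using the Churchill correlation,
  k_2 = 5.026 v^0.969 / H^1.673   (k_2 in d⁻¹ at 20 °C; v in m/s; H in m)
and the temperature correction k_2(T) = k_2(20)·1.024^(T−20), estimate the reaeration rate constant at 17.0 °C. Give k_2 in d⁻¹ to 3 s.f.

k_2(20) = 5.026 × 1.02^0.969 / 2.48^1.673 = 5.026 × 1.019 / 4.570 = 1.121 d⁻¹.
k_2(17.0) = 1.121 × 1.024^(17.0−20) = 1.121 × 0.9313 = 1.044 d⁻¹.

k_2 ≈ 1.04 d⁻¹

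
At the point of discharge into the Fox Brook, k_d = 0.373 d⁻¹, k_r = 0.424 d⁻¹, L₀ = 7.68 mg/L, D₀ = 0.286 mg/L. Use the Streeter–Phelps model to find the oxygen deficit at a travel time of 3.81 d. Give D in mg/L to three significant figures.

k_d L₀/(k_r−k_d) = 0.373×7.68/(0.424−0.373) = 2.865/0.05100 = 56.17 mg/L.
e^(−k_d t) = e^(−0.373×3.810) = 0.2414; e^(−k_r t) = e^(−0.424×3.810) = 0.1988.
D = 56.17 × (0.2414 − 0.1988) + 0.286 × 0.1988 = 2.395 + 0.05686 = 2.452 mg/L.

D ≈ 2.45 mg/L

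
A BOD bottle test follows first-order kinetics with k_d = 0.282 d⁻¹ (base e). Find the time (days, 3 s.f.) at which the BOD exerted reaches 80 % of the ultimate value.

y/L₀ = 1 − e^(−k_d t) = 0.80 ⇒ e^(−k_d t) = 0.200
t = −ln(0.200) / 0.282 = 1.609 / 0.282 = 5.707 d.

t ≈ 5.71 d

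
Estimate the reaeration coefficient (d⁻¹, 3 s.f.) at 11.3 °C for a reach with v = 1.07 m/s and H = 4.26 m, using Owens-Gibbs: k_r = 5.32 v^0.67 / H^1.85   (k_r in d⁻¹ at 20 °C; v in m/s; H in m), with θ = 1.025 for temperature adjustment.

k_r ≈ 0.308 d⁻¹

k_r(20) = 5.32 × 1.07^0.67 / 4.26^1.85 = 5.32 × 1.046 / 14.60 = 0.3812 d⁻¹.
k_r(11.3) = 0.3812 × 1.025^(11.3−20) = 0.3812 × 0.8067 = 0.3075 d⁻¹.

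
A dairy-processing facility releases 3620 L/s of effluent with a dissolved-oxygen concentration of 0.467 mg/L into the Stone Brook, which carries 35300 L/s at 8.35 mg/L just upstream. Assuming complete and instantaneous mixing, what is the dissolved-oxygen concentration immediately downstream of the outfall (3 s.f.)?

Flow-weighted mixing: C = (Q_r C_r + Q_w C_w)/(Q_r + Q_w)
= (35300×8.35 + 3620×0.467)/(35300 + 3620) = 296400/38920 = 7.617 mg/L.

7.62 mg/L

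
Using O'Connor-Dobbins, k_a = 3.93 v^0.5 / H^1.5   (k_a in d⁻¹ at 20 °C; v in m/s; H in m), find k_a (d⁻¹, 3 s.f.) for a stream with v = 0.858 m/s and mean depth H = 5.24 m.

k_a ≈ 0.303 d⁻¹

k_a = 3.93 × 0.858^0.5 / 5.24^1.5 = 3.93 × 0.9263 / 11.99 = 0.3035 d⁻¹.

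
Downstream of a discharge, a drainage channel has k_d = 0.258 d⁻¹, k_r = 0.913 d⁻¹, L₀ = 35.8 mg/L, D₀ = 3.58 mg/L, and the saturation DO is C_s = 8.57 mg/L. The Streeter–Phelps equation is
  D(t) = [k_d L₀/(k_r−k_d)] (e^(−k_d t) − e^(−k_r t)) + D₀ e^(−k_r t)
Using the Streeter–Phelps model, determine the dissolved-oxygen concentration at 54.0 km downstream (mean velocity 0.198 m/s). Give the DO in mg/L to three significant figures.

DO ≈ 2.91 mg/L

Travel time t = x/v = 54.0 km / (0.198 m/s) = 54000 m / 0.198 m/s = 272700 s = 3.157 d.
k_d L₀/(k_r−k_d) = 0.258×35.8/(0.913−0.258) = 9.236/0.6550 = 14.10 mg/L.
e^(−k_d t) = e^(−0.258×3.157) = 0.4429; e^(−k_r t) = e^(−0.913×3.157) = 0.05603.
D = 14.10 × (0.4429 − 0.05603) + 3.58 × 0.05603 = 5.456 + 0.2006 = 5.656 mg/L.
DO = C_s − D = 8.57 − 5.656 = 2.914 mg/L.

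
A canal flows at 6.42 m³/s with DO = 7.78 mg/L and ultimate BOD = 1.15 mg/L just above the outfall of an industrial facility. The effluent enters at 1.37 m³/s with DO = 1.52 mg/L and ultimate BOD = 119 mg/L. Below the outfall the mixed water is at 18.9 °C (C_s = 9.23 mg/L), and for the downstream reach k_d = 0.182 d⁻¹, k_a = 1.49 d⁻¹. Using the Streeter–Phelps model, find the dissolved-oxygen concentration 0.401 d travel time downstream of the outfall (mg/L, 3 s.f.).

Mixed DO = (6.42×7.78 + 1.37×1.52)/(6.42+1.37) = 52.03/7.790 = 6.679 mg/L.
Mixed L₀ = (6.42×1.15 + 1.37×119)/(7.790) = 170.4/7.790 = 21.88 mg/L.
Initial deficit D₀ = C_s − DO₀ = 9.23 − 6.679 = 2.551 mg/L.
D(0.401) = [0.182×21.88/(1.49−0.182)](e^(−0.182×0.401) − e^(−1.49×0.401)) + 2.551 e^(−1.49×0.401)
= 3.044 × (0.9296 − 0.5502) + 2.551 × 0.5502 = 2.558 mg/L.
DO = 9.23 − 2.558 = 6.672 mg/L.

DO ≈ 6.67 mg/L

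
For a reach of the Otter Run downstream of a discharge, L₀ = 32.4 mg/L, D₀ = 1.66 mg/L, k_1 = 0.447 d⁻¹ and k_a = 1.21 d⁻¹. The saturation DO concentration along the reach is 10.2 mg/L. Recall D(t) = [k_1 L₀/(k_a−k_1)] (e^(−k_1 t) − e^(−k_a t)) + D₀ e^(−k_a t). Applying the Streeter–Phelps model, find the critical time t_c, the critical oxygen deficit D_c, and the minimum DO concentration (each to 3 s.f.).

t_c ≈ 1.19 d; D_c ≈ 7.05 mg/L; min DO ≈ 3.15 mg/L

t_c = [1/(k_a−k_1)] ln[(k_a/k_1)(1 − D₀(k_a−k_1)/(k_1 L₀))]
= [1/(1.21−0.447)] ln[(1.21/0.447)(1 − 1.66×0.7630/(0.447×32.4))]
= (1/0.7630) ln[2.707 × 0.9125] = 1.311 × ln(2.470) = 1.311 × 0.9043 = 1.185 d.
D_c = (k_1/k_a) L₀ e^(−k_1 t_c) = (0.447/1.21) × 32.4 × e^(−0.447×1.185) = 0.3694 × 32.4 × 0.5887 = 7.047 mg/L.
Minimum DO = C_s − D_c = 10.2 − 7.047 = 3.153 mg/L.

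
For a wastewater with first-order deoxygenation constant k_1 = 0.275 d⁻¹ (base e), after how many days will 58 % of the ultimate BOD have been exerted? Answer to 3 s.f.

t ≈ 3.15 d

y/L₀ = 1 − e^(−k_1 t) = 0.58 ⇒ e^(−k_1 t) = 0.420
t = −ln(0.420) / 0.275 = 0.8675 / 0.275 = 3.155 d.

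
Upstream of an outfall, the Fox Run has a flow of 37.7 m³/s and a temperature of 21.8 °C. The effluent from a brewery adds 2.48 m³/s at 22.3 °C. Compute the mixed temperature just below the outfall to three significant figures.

Flow-weighted mixing: C = (Q_r C_r + Q_w C_w)/(Q_r + Q_w)
= (37.7×21.8 + 2.48×22.3)/(37.7 + 2.48) = 877.2/40.18 = 21.83 °C.

21.8 °C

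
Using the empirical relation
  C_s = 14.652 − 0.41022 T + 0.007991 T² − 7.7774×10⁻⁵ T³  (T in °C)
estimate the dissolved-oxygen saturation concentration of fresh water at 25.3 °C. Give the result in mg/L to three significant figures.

C_s ≈ 8.13 mg/L

C_s = 14.652 − 0.41022×25.3 + 0.007991×25.3² − 7.7774×10⁻⁵×25.3³ = 8.129 mg/L.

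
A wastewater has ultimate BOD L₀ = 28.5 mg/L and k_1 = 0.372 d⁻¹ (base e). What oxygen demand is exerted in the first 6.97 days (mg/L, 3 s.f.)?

y_t = L₀(1 − e^(−k_1 t)) = 28.5 × (1 − e^(−0.372×6.97))
= 28.5 × (1 − 0.07481) = 28.5 × 0.9252 = 26.37 mg/L.

y ≈ 26.4 mg/L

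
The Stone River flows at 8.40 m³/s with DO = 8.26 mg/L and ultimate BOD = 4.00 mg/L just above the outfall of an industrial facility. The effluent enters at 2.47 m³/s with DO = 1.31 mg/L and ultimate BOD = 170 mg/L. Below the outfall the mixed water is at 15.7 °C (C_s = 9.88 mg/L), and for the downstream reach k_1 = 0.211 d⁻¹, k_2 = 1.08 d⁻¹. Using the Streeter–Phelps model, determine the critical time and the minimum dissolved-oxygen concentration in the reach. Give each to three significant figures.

Mixed DO = (8.40×8.26 + 2.47×1.31)/(8.40+2.47) = 72.62/10.87 = 6.681 mg/L.
Mixed L₀ = (8.40×4.00 + 2.47×170)/(10.87) = 453.5/10.87 = 41.72 mg/L.
Initial deficit D₀ = C_s − DO₀ = 9.88 − 6.681 = 3.199 mg/L.
t_c = (1/0.8690) ln[(1.08/0.211)(1 − 3.199×0.8690/(0.211×41.72))] = 1.151 × ln(3.502) = 1.442 d.
D_c = (0.211/1.08) × 41.72 × e^(−0.211×1.442) = 0.1954 × 41.72 × 0.7376 = 6.012 mg/L.
Minimum DO = 9.88 − 6.012 = 3.868 mg/L.

t_c ≈ 1.44 d; minimum DO ≈ 3.87 mg/L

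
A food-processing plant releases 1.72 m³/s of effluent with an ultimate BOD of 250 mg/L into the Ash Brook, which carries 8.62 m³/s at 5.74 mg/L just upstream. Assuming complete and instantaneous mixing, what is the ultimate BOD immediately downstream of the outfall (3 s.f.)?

Flow-weighted mixing: C = (Q_r C_r + Q_w C_w)/(Q_r + Q_w)
= (8.62×5.74 + 1.72×250)/(8.62 + 1.72) = 479.5/10.34 = 46.37 mg/L.

46.4 mg/L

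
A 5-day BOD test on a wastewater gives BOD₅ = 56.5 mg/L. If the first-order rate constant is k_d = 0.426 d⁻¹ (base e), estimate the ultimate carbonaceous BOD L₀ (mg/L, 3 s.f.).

L₀ ≈ 64.1 mg/L

BOD₅ = L₀(1 − e^(−5k_d)) ⇒ L₀ = BOD₅ / (1 − e^(−5×0.426))
= 56.5 / (1 − 0.1188) = 56.5 / 0.8812 = 64.12 mg/L.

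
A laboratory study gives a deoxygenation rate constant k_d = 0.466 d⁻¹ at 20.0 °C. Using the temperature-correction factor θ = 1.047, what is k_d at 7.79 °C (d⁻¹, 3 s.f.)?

k_d(T₂) = k_d(T₁) · θ^(T₂−T₁) = 0.466 × 1.047^(7.79−20.0)
= 0.466 × 1.047^-12.2 = 0.466 × 0.5708 = 0.2660 d⁻¹.

k_d ≈ 0.266 d⁻¹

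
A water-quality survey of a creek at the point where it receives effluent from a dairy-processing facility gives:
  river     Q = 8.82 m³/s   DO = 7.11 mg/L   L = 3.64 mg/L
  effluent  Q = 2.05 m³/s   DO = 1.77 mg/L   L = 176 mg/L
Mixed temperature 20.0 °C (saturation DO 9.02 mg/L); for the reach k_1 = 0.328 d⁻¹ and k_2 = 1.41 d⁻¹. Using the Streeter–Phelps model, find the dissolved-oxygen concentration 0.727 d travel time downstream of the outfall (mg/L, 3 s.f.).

DO ≈ 3.27 mg/L

Mixed DO = (8.82×7.11 + 2.05×1.77)/(8.82+2.05) = 66.34/10.87 = 6.103 mg/L.
Mixed L₀ = (8.82×3.64 + 2.05×176)/(10.87) = 392.9/10.87 = 36.15 mg/L.
Initial deficit D₀ = C_s − DO₀ = 9.02 − 6.103 = 2.917 mg/L.
D(0.727) = [0.328×36.15/(1.41−0.328)](e^(−0.328×0.727) − e^(−1.41×0.727)) + 2.917 e^(−1.41×0.727)
= 10.96 × (0.7878 − 0.3588) + 2.917 × 0.3588 = 5.748 mg/L.
DO = 9.02 − 5.748 = 3.272 mg/L.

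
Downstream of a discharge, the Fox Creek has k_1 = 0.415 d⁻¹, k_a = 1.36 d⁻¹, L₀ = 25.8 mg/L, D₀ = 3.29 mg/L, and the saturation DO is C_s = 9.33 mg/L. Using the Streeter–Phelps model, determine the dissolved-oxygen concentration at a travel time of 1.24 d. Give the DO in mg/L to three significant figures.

k_1 L₀/(k_a−k_1) = 0.415×25.8/(1.36−0.415) = 10.71/0.9450 = 11.33 mg/L.
e^(−k_1 t) = e^(−0.415×1.240) = 0.5977; e^(−k_a t) = e^(−1.36×1.240) = 0.1852.
D = 11.33 × (0.5977 − 0.1852) + 3.29 × 0.1852 = 4.674 + 0.6093 = 5.284 mg/L.
DO = C_s − D = 9.33 − 5.284 = 4.046 mg/L.

DO ≈ 4.05 mg/L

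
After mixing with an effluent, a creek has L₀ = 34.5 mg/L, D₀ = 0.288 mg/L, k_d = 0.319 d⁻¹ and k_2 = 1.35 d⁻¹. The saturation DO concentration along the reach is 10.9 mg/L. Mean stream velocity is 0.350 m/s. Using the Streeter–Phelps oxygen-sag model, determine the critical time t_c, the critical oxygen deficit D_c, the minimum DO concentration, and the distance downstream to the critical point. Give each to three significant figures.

t_c ≈ 1.37 d; D_c ≈ 5.26 mg/L; min DO ≈ 5.64 mg/L; x_c ≈ 41.5 km

t_c = [1/(k_2−k_d)] ln[(k_2/k_d)(1 − D₀(k_2−k_d)/(k_d L₀))]
= [1/(1.35−0.319)] ln[(1.35/0.319)(1 − 0.288×1.031/(0.319×34.5))]
= (1/1.031) ln[4.232 × 0.9730] = 0.9699 × ln(4.118) = 0.9699 × 1.415 = 1.373 d.
L(t_c) = L₀ e^(−k_d t_c) = 34.5 × 0.6454 = 22.27 mg/L, and at the critical point k_2 D_c = k_d L, so D_c = (0.319/1.35) × 22.27 = 5.261 mg/L.
Minimum DO = C_s − D_c = 10.9 − 5.261 = 5.639 mg/L.
x_c = v t_c = 0.350 m/s × 1.373 d × 86400 s/d = 41510 m ≈ 41.5 km.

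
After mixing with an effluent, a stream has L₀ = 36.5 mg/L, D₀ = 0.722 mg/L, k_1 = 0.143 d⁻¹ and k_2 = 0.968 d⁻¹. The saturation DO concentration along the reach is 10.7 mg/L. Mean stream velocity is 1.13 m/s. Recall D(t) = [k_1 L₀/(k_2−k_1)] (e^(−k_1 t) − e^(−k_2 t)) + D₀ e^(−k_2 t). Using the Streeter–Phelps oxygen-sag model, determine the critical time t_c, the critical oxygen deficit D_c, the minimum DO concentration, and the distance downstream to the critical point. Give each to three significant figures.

t_c ≈ 2.17 d; D_c ≈ 3.95 mg/L; min DO ≈ 6.75 mg/L; x_c ≈ 212 km

t_c = [1/(k_2−k_1)] ln[(k_2/k_1)(1 − D₀(k_2−k_1)/(k_1 L₀))]
= [1/(0.968−0.143)] ln[(0.968/0.143)(1 − 0.722×0.8250/(0.143×36.5))]
= (1/0.8250) ln[6.769 × 0.8859] = 1.212 × ln(5.997) = 1.212 × 1.791 = 2.171 d.
L(t_c) = L₀ e^(−k_1 t_c) = 36.5 × 0.7331 = 26.76 mg/L, and at the critical point k_2 D_c = k_1 L, so D_c = (0.143/0.968) × 26.76 = 3.953 mg/L.
Minimum DO = C_s − D_c = 10.7 − 3.953 = 6.747 mg/L.
x_c = v t_c = 1.13 m/s × 2.171 d × 86400 s/d = 212000 m ≈ 212 km.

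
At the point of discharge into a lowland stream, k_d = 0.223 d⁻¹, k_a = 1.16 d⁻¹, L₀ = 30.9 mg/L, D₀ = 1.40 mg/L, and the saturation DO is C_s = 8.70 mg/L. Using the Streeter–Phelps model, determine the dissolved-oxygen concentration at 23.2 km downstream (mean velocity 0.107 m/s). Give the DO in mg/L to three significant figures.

Travel time t = x/v = 23.2 km / (0.107 m/s) = 23200 m / 0.107 m/s = 216800 s = 2.510 d.
k_d L₀/(k_a−k_d) = 0.223×30.9/(1.16−0.223) = 6.891/0.9370 = 7.354 mg/L.
e^(−k_d t) = e^(−0.223×2.510) = 0.5714; e^(−k_a t) = e^(−1.16×2.510) = 0.05442.
D = 7.354 × (0.5714 − 0.05442) + 1.40 × 0.05442 = 3.802 + 0.07619 = 3.878 mg/L.
DO = C_s − D = 8.70 − 3.878 = 4.822 mg/L.

DO ≈ 4.82 mg/L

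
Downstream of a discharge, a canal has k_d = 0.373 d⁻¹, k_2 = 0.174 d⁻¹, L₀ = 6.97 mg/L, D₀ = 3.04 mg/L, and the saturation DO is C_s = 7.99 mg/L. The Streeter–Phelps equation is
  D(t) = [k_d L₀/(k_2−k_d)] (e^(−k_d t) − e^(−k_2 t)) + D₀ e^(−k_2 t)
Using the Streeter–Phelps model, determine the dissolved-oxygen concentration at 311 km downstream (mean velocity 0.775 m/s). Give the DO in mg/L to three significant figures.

Travel time t = x/v = 311 km / (0.775 m/s) = 311000 m / 0.775 m/s = 401300 s = 4.645 d.
k_d L₀/(k_2−k_d) = 0.373×6.97/(0.174−0.373) = 2.600/-0.1990 = -13.06 mg/L.
e^(−k_d t) = e^(−0.373×4.645) = 0.1769; e^(−k_2 t) = e^(−0.174×4.645) = 0.4457.
D = -13.06 × (0.1769 − 0.4457) + 3.04 × 0.4457 = 3.512 + 1.355 = 4.867 mg/L.
DO = C_s − D = 7.99 − 4.867 = 3.123 mg/L.

DO ≈ 3.12 mg/L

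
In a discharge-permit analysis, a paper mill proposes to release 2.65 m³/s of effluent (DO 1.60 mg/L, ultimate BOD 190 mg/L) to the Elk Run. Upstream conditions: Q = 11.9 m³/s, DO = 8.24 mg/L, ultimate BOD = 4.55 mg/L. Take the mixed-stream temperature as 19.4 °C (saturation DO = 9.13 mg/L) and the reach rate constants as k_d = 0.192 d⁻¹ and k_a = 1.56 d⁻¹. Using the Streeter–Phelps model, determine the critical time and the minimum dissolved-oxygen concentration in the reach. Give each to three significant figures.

t_c ≈ 1.17 d; minimum DO ≈ 5.36 mg/L

Mixed DO = (11.9×8.24 + 2.65×1.60)/(11.9+2.65) = 102.3/14.55 = 7.031 mg/L.
Mixed L₀ = (11.9×4.55 + 2.65×190)/(14.55) = 557.6/14.55 = 38.33 mg/L.
Initial deficit D₀ = C_s − DO₀ = 9.13 − 7.031 = 2.099 mg/L.
t_c = (1/1.368) ln[(1.56/0.192)(1 − 2.099×1.368/(0.192×38.33))] = 0.7310 × ln(4.954) = 1.170 d.
D_c = (0.192/1.56) × 38.33 × e^(−0.192×1.170) = 0.1231 × 38.33 × 0.7988 = 3.768 mg/L.
Minimum DO = 9.13 − 3.768 = 5.362 mg/L.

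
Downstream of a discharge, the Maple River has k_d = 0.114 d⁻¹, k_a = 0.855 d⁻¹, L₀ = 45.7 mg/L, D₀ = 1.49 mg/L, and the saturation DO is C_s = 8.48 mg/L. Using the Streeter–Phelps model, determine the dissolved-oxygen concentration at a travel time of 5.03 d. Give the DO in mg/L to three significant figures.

DO ≈ 4.59 mg/L

k_d L₀/(k_a−k_d) = 0.114×45.7/(0.855−0.114) = 5.210/0.7410 = 7.031 mg/L.
e^(−k_d t) = e^(−0.114×5.030) = 0.5636; e^(−k_a t) = e^(−0.855×5.030) = 0.01356.
D = 7.031 × (0.5636 − 0.01356) + 1.49 × 0.01356 = 3.867 + 0.02020 = 3.887 mg/L.
DO = C_s − D = 8.48 − 3.887 = 4.593 mg/L.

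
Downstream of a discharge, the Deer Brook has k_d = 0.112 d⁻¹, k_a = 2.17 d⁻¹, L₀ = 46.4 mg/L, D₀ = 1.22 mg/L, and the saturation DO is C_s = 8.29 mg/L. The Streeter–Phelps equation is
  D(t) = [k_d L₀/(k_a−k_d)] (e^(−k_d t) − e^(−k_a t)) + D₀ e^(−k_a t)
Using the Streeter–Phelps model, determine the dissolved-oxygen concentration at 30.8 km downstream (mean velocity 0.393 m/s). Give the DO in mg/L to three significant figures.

DO ≈ 6.19 mg/L

Travel time t = x/v = 30.8 km / (0.393 m/s) = 30800 m / 0.393 m/s = 78370 s = 0.9071 d.
k_d L₀/(k_a−k_d) = 0.112×46.4/(2.17−0.112) = 5.197/2.058 = 2.525 mg/L.
e^(−k_d t) = e^(−0.112×0.9071) = 0.9034; e^(−k_a t) = e^(−2.17×0.9071) = 0.1397.
D = 2.525 × (0.9034 − 0.1397) + 1.22 × 0.1397 = 1.929 + 0.1704 = 2.099 mg/L.
DO = C_s − D = 8.29 − 2.099 = 6.191 mg/L.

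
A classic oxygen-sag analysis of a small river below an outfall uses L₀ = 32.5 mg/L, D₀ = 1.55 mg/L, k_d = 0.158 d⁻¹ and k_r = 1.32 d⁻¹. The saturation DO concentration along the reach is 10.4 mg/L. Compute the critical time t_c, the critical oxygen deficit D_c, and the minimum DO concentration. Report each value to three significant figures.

t_c ≈ 1.46 d; D_c ≈ 3.09 mg/L; min DO ≈ 7.31 mg/L

t_c = [1/(k_r−k_d)] ln[(k_r/k_d)(1 − D₀(k_r−k_d)/(k_d L₀))]
= [1/(1.32−0.158)] ln[(1.32/0.158)(1 − 1.55×1.162/(0.158×32.5))]
= (1/1.162) ln[8.354 × 0.6493] = 0.8606 × ln(5.424) = 0.8606 × 1.691 = 1.455 d.
L(t_c) = L₀ e^(−k_d t_c) = 32.5 × 0.7946 = 25.82 mg/L, and at the critical point k_r D_c = k_d L, so D_c = (0.158/1.32) × 25.82 = 3.091 mg/L.
Minimum DO = C_s − D_c = 10.4 − 3.091 = 7.309 mg/L.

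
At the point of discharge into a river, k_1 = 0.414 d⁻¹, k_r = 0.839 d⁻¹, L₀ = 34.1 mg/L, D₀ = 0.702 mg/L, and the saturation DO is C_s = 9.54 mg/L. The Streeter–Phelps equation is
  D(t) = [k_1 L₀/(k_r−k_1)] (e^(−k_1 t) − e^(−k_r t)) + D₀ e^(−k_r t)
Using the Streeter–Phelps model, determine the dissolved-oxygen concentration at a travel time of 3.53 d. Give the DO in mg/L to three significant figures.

k_1 L₀/(k_r−k_1) = 0.414×34.1/(0.839−0.414) = 14.12/0.4250 = 33.22 mg/L.
e^(−k_1 t) = e^(−0.414×3.530) = 0.2319; e^(−k_r t) = e^(−0.839×3.530) = 0.05173.
D = 33.22 × (0.2319 − 0.05173) + 0.702 × 0.05173 = 5.985 + 0.03632 = 6.021 mg/L.
DO = C_s − D = 9.54 − 6.021 = 3.519 mg/L.

DO ≈ 3.52 mg/L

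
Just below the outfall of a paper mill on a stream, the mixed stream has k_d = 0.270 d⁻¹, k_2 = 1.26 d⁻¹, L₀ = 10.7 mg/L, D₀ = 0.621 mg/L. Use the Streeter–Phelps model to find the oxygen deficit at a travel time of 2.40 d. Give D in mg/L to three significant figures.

D ≈ 1.41 mg/L

k_d L₀/(k_2−k_d) = 0.270×10.7/(1.26−0.270) = 2.889/0.9900 = 2.918 mg/L.
e^(−k_d t) = e^(−0.270×2.400) = 0.5231; e^(−k_2 t) = e^(−1.26×2.400) = 0.04861.
D = 2.918 × (0.5231 − 0.04861) + 0.621 × 0.04861 = 1.385 + 0.03018 = 1.415 mg/L.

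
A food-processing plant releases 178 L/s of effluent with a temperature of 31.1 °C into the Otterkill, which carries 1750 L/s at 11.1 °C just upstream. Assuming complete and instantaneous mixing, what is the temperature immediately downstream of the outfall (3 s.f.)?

12.9 °C

Flow-weighted mixing: C = (Q_r C_r + Q_w C_w)/(Q_r + Q_w)
= (1750×11.1 + 178×31.1)/(1750 + 178) = 24960/1928 = 12.95 °C.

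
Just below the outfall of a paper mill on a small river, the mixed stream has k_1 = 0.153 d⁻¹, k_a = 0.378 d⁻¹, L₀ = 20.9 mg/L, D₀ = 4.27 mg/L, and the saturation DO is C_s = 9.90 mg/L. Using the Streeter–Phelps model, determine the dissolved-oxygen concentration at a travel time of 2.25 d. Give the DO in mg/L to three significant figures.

DO ≈ 4.07 mg/L

k_1 L₀/(k_a−k_1) = 0.153×20.9/(0.378−0.153) = 3.198/0.2250 = 14.21 mg/L.
e^(−k_1 t) = e^(−0.153×2.250) = 0.7088; e^(−k_a t) = e^(−0.378×2.250) = 0.4272.
D = 14.21 × (0.7088 − 0.4272) + 4.27 × 0.4272 = 4.001 + 1.824 = 5.826 mg/L.
DO = C_s − D = 9.90 − 5.826 = 4.074 mg/L.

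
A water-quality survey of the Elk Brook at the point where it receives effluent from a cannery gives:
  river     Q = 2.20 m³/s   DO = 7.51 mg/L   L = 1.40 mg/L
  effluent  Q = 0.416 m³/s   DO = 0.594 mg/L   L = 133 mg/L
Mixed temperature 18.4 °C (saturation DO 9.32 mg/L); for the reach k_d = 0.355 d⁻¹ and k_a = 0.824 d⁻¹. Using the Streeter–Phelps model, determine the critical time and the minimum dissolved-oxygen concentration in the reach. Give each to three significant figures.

Mixed DO = (2.20×7.51 + 0.416×0.594)/(2.20+0.416) = 16.77/2.616 = 6.410 mg/L.
Mixed L₀ = (2.20×1.40 + 0.416×133)/(2.616) = 58.41/2.616 = 22.33 mg/L.
Initial deficit D₀ = C_s − DO₀ = 9.32 − 6.410 = 2.910 mg/L.
t_c = (1/0.4690) ln[(0.824/0.355)(1 − 2.910×0.4690/(0.355×22.33))] = 2.132 × ln(1.921) = 1.393 d.
D_c = (0.355/0.824) × 22.33 × e^(−0.355×1.393) = 0.4308 × 22.33 × 0.6100 = 5.867 mg/L.
Minimum DO = 9.32 − 5.867 = 3.453 mg/L.

t_c ≈ 1.39 d; minimum DO ≈ 3.45 mg/L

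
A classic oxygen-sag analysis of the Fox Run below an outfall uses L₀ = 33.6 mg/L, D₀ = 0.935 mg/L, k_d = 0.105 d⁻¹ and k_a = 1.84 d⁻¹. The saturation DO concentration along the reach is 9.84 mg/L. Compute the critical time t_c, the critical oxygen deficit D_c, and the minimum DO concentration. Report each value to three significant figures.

t_c ≈ 1.30 d; D_c ≈ 1.67 mg/L; min DO ≈ 8.17 mg/L

At the critical point dD/dt = 0, so k_d L₀ e^(−k_d t) = k_a D. Substituting D(t) from the Streeter–Phelps equation and solving for t gives
t_c = ln[(k_a/k_d)(1 − D₀(k_a−k_d)/(k_d L₀))] / (k_a−k_d).
Here k_a−k_d = 1.735 d⁻¹ and 1 − D₀(k_a−k_d)/(k_d L₀) = 1 − 0.935×1.735/(0.105×33.6) = 0.5402, so
t_c = ln(17.52 × 0.5402) / 1.735 = 2.248 / 1.735 = 1.296 d.
L(t_c) = L₀ e^(−k_d t_c) = 33.6 × 0.8728 = 29.33 mg/L, and at the critical point k_a D_c = k_d L, so D_c = (0.105/1.84) × 29.33 = 1.674 mg/L.
Minimum DO = C_s − D_c = 9.84 − 1.674 = 8.166 mg/L.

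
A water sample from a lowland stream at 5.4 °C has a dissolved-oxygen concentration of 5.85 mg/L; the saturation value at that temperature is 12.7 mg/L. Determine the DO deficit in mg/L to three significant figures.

D = C_s − C = 12.7 − 5.85 = 6.85 mg/L.

D ≈ 6.85 mg/L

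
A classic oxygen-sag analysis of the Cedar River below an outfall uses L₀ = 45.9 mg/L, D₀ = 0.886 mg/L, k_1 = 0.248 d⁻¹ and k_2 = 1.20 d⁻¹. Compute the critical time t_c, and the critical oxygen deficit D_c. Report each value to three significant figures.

t_c ≈ 1.58 d; D_c ≈ 6.42 mg/L

t_c = [1/(k_2−k_1)] ln[(k_2/k_1)(1 − D₀(k_2−k_1)/(k_1 L₀))]
= [1/(1.20−0.248)] ln[(1.20/0.248)(1 − 0.886×0.9520/(0.248×45.9))]
= (1/0.9520) ln[4.839 × 0.9259] = 1.050 × ln(4.480) = 1.050 × 1.500 = 1.575 d.
L(t_c) = L₀ e^(−k_1 t_c) = 45.9 × 0.6766 = 31.06 mg/L, and at the critical point k_2 D_c = k_1 L, so D_c = (0.248/1.20) × 31.06 = 6.418 mg/L.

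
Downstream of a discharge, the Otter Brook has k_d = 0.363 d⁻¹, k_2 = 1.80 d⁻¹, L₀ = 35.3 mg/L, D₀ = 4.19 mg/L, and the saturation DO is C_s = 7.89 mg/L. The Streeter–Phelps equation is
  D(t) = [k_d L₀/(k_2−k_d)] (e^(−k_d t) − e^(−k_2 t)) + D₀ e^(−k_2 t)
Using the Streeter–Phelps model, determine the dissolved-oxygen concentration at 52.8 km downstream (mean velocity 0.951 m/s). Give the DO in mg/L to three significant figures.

Travel time t = x/v = 52.8 km / (0.951 m/s) = 52800 m / 0.951 m/s = 55520 s = 0.6426 d.
k_d L₀/(k_2−k_d) = 0.363×35.3/(1.80−0.363) = 12.81/1.437 = 8.917 mg/L.
e^(−k_d t) = e^(−0.363×0.6426) = 0.7919; e^(−k_2 t) = e^(−1.80×0.6426) = 0.3145.
D = 8.917 × (0.7919 − 0.3145) + 4.19 × 0.3145 = 4.257 + 1.318 = 5.575 mg/L.
DO = C_s − D = 7.89 − 5.575 = 2.315 mg/L.

DO ≈ 2.31 mg/L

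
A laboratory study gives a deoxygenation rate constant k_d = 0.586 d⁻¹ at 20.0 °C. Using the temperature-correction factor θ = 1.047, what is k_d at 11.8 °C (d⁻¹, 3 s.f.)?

k_d ≈ 0.402 d⁻¹

k_d(T₂) = k_d(T₁) · θ^(T₂−T₁) = 0.586 × 1.047^(11.8−20.0)
= 0.586 × 1.047^-8.20 = 0.586 × 0.6862 = 0.4021 d⁻¹.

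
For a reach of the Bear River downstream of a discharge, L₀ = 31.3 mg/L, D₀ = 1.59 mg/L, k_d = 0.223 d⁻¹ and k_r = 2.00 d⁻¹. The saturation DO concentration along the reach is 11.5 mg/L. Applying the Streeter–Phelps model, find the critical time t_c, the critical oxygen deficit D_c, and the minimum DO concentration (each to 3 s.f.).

t_c = [1/(k_r−k_d)] ln[(k_r/k_d)(1 − D₀(k_r−k_d)/(k_d L₀))]
= [1/(2.00−0.223)] ln[(2.00/0.223)(1 − 1.59×1.777/(0.223×31.3))]
= (1/1.777) ln[8.969 × 0.5952] = 0.5627 × ln(5.338) = 0.5627 × 1.675 = 0.9425 d.
D_c = (k_d/k_r) L₀ e^(−k_d t_c) = (0.223/2.00) × 31.3 × e^(−0.223×0.9425) = 0.1115 × 31.3 × 0.8104 = 2.828 mg/L.
Minimum DO = C_s − D_c = 11.5 − 2.828 = 8.672 mg/L.

t_c ≈ 0.943 d; D_c ≈ 2.83 mg/L; min DO ≈ 8.67 mg/L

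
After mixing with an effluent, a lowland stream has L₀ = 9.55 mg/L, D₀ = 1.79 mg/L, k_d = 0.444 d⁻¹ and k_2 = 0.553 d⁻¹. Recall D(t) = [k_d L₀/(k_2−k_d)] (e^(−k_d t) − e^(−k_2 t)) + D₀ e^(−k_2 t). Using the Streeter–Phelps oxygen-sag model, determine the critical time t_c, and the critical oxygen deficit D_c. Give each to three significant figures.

t_c ≈ 1.58 d; D_c ≈ 3.80 mg/L

t_c = [1/(k_2−k_d)] ln[(k_2/k_d)(1 − D₀(k_2−k_d)/(k_d L₀))]
= [1/(0.553−0.444)] ln[(0.553/0.444)(1 − 1.79×0.1090/(0.444×9.55))]
= (1/0.1090) ln[1.245 × 0.9540] = 9.174 × ln(1.188) = 9.174 × 0.1724 = 1.582 d.
L(t_c) = L₀ e^(−k_d t_c) = 9.55 × 0.4954 = 4.731 mg/L, and at the critical point k_2 D_c = k_d L, so D_c = (0.444/0.553) × 4.731 = 3.799 mg/L.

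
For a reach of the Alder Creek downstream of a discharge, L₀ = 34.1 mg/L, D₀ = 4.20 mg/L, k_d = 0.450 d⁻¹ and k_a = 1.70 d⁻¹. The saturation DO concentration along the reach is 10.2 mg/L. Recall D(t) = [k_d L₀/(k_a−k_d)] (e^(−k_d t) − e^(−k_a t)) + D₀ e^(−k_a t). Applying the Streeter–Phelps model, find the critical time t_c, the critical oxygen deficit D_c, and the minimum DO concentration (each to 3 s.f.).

t_c ≈ 0.728 d; D_c ≈ 6.50 mg/L; min DO ≈ 3.70 mg/L

With k_a/k_d = 3.778 and 1 − D₀(k_a−k_d)/(k_d L₀) = 0.6579,
t_c = ln(3.778 × 0.6579) / (1.70 − 0.450) = ln(2.485) / 1.250 = 0.9104/1.250 = 0.7283 d.
D_c = (k_d/k_a) L₀ e^(−k_d t_c) = (0.450/1.70) × 34.1 × e^(−0.450×0.7283) = 0.2647 × 34.1 × 0.7206 = 6.504 mg/L.
Minimum DO = C_s − D_c = 10.2 − 6.504 = 3.696 mg/L.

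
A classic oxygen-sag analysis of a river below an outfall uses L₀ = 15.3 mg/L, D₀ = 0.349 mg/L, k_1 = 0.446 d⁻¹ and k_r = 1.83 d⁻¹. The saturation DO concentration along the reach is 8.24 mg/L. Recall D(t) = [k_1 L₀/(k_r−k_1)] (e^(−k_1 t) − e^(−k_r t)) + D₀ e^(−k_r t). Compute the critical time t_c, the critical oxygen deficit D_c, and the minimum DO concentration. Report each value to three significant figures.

t_c ≈ 0.967 d; D_c ≈ 2.42 mg/L; min DO ≈ 5.82 mg/L

With k_r/k_1 = 4.103 and 1 − D₀(k_r−k_1)/(k_1 L₀) = 0.9292,
t_c = ln(4.103 × 0.9292) / (1.83 − 0.446) = ln(3.813) / 1.384 = 1.338/1.384 = 0.9670 d.
D_c = (k_1/k_r) L₀ e^(−k_1 t_c) = (0.446/1.83) × 15.3 × e^(−0.446×0.9670) = 0.2437 × 15.3 × 0.6497 = 2.423 mg/L.
Minimum DO = C_s − D_c = 8.24 − 2.423 = 5.817 mg/L.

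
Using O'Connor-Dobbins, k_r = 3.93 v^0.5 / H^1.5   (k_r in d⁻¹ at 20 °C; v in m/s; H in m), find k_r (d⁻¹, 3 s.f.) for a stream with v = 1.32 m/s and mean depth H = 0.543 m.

k_r = 3.93 × 1.32^0.5 / 0.543^1.5 = 3.93 × 1.149 / 0.4001 = 11.28 d⁻¹.

k_r ≈ 11.3 d⁻¹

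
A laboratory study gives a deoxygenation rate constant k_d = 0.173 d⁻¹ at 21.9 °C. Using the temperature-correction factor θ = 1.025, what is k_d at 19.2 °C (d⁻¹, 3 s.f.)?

k_d(T₂) = k_d(T₁) · θ^(T₂−T₁) = 0.173 × 1.025^(19.2−21.9)
= 0.173 × 1.025^-2.70 = 0.173 × 0.9355 = 0.1618 d⁻¹.

k_d ≈ 0.162 d⁻¹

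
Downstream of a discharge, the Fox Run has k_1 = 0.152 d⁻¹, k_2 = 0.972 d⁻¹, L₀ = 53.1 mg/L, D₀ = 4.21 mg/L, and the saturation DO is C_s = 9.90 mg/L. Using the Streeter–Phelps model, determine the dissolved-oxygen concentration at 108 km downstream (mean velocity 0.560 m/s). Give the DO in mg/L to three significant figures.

Travel time t = x/v = 108 km / (0.560 m/s) = 108000 m / 0.560 m/s = 192900 s = 2.232 d.
k_1 L₀/(k_2−k_1) = 0.152×53.1/(0.972−0.152) = 8.071/0.8200 = 9.843 mg/L.
e^(−k_1 t) = e^(−0.152×2.232) = 0.7123; e^(−k_2 t) = e^(−0.972×2.232) = 0.1142.
D = 9.843 × (0.7123 − 0.1142) + 4.21 × 0.1142 = 5.887 + 0.4809 = 6.368 mg/L.
DO = C_s − D = 9.90 − 6.368 = 3.532 mg/L.

DO ≈ 3.53 mg/L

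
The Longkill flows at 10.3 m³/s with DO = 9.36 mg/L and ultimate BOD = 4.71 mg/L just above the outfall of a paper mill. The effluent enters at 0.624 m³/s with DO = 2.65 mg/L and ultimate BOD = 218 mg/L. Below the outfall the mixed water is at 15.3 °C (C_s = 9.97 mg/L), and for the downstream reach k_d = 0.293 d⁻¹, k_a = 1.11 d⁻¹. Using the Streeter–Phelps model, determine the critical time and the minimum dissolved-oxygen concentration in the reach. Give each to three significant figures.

t_c ≈ 1.41 d; minimum DO ≈ 7.02 mg/L

Mixed DO = (10.3×9.36 + 0.624×2.65)/(10.3+0.624) = 98.06/10.92 = 8.977 mg/L.
Mixed L₀ = (10.3×4.71 + 0.624×218)/(10.92) = 184.5/10.92 = 16.89 mg/L.
Initial deficit D₀ = C_s − DO₀ = 9.97 − 8.977 = 0.9933 mg/L.
t_c = (1/0.8170) ln[(1.11/0.293)(1 − 0.9933×0.8170/(0.293×16.89))] = 1.224 × ln(3.167) = 1.411 d.
D_c = (0.293/1.11) × 16.89 × e^(−0.293×1.411) = 0.2640 × 16.89 × 0.6614 = 2.949 mg/L.
Minimum DO = 9.97 − 2.949 = 7.021 mg/L.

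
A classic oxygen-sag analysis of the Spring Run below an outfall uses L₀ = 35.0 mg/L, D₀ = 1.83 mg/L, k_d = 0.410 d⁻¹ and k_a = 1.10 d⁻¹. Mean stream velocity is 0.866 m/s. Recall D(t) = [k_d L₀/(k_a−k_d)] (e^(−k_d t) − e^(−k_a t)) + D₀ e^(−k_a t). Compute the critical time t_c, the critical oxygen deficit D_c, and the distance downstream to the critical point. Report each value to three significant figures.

t_c ≈ 1.30 d; D_c ≈ 7.67 mg/L; x_c ≈ 97.0 km

At the critical point dD/dt = 0, so k_d L₀ e^(−k_d t) = k_a D. Substituting D(t) from the Streeter–Phelps equation and solving for t gives
t_c = ln[(k_a/k_d)(1 − D₀(k_a−k_d)/(k_d L₀))] / (k_a−k_d).
Here k_a−k_d = 0.6900 d⁻¹ and 1 − D₀(k_a−k_d)/(k_d L₀) = 1 − 1.83×0.6900/(0.410×35.0) = 0.9120, so
t_c = ln(2.683 × 0.9120) / 0.6900 = 0.8948 / 0.6900 = 1.297 d.
L(t_c) = L₀ e^(−k_d t_c) = 35.0 × 0.5876 = 20.57 mg/L, and at the critical point k_a D_c = k_d L, so D_c = (0.410/1.10) × 20.57 = 7.666 mg/L.
x_c = v t_c = 0.866 m/s × 1.297 d × 86400 s/d = 97030 m ≈ 97.0 km.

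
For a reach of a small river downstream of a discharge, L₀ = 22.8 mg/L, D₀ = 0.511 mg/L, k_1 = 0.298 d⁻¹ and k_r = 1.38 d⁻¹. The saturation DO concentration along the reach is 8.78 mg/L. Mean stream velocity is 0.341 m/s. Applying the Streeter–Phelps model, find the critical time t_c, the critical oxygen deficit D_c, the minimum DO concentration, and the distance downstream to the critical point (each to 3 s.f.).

t_c = [1/(k_r−k_1)] ln[(k_r/k_1)(1 − D₀(k_r−k_1)/(k_1 L₀))]
= [1/(1.38−0.298)] ln[(1.38/0.298)(1 − 0.511×1.082/(0.298×22.8))]
= (1/1.082) ln[4.631 × 0.9186] = 0.9242 × ln(4.254) = 0.9242 × 1.448 = 1.338 d.
D_c = (k_1/k_r) L₀ e^(−k_1 t_c) = (0.298/1.38) × 22.8 × e^(−0.298×1.338) = 0.2159 × 22.8 × 0.6711 = 3.304 mg/L.
Minimum DO = C_s − D_c = 8.78 − 3.304 = 5.476 mg/L.
x_c = v t_c = 0.341 m/s × 1.338 d × 86400 s/d = 39420 m ≈ 39.4 km.

t_c ≈ 1.34 d; D_c ≈ 3.30 mg/L; min DO ≈ 5.48 mg/L; x_c ≈ 39.4 km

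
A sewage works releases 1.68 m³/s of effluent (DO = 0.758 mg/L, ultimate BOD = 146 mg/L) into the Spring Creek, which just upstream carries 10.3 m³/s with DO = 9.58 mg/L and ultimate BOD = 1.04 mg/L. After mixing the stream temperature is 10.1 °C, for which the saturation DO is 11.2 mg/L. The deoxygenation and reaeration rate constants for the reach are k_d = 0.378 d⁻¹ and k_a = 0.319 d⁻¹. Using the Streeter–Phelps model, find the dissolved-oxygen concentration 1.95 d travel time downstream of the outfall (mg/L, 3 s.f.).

Mixed DO = (10.3×9.58 + 1.68×0.758)/(10.3+1.68) = 99.95/11.98 = 8.343 mg/L.
Mixed L₀ = (10.3×1.04 + 1.68×146)/(11.98) = 256.0/11.98 = 21.37 mg/L.
Initial deficit D₀ = C_s − DO₀ = 11.2 − 8.343 = 2.857 mg/L.
D(1.95) = [0.378×21.37/(0.319−0.378)](e^(−0.378×1.95) − e^(−0.319×1.95)) + 2.857 e^(−0.319×1.95)
= -136.9 × (0.4785 − 0.5368) + 2.857 × 0.5368 = 9.521 mg/L.
DO = 11.2 − 9.521 = 1.679 mg/L.

DO ≈ 1.68 mg/L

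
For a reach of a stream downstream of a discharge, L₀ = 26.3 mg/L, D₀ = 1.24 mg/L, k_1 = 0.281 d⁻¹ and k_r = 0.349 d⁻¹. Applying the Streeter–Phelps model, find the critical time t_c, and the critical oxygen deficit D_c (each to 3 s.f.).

t_c ≈ 3.02 d; D_c ≈ 9.07 mg/L

t_c = [1/(k_r−k_1)] ln[(k_r/k_1)(1 − D₀(k_r−k_1)/(k_1 L₀))]
= [1/(0.349−0.281)] ln[(0.349/0.281)(1 − 1.24×0.06800/(0.281×26.3))]
= (1/0.06800) ln[1.242 × 0.9886] = 14.71 × ln(1.228) = 14.71 × 0.2052 = 3.018 d.
L(t_c) = L₀ e^(−k_1 t_c) = 26.3 × 0.4282 = 11.26 mg/L, and at the critical point k_r D_c = k_1 L, so D_c = (0.281/0.349) × 11.26 = 9.068 mg/L.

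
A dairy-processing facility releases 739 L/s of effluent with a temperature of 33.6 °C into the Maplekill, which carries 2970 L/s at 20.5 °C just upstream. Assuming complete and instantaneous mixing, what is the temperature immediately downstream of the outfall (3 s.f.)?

Flow-weighted mixing: C = (Q_r C_r + Q_w C_w)/(Q_r + Q_w)
= (2970×20.5 + 739×33.6)/(2970 + 739) = 85720/3709 = 23.11 °C.

23.1 °C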